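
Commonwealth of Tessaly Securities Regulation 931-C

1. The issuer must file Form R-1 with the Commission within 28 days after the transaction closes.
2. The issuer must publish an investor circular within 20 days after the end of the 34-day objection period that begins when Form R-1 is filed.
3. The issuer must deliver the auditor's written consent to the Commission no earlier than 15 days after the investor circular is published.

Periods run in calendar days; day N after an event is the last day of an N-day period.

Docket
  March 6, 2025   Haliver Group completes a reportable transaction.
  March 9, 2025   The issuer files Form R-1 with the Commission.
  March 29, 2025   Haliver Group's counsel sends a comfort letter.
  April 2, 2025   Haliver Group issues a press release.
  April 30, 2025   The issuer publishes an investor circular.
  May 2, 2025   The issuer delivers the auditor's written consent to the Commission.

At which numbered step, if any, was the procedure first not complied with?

Step 3

Step 1 — counting 28 days from March 6, 2025 (when the transaction closes) gives a deadline of April 3, 2025; March 9, 2025 is within that limit.
Step 2 — counting 20 days from April 12, 2025 (end of the 34-day objection period, which began when Form R-1 is filed on March 9, 2025) gives a deadline of May 2, 2025; completed April 30, 2025, before the deadline.
Step 3 — must wait 15 days from April 30, 2025 (when the investor circular is published), so not before May 15, 2025; acted on May 2, 2025, 13 days prematurely.
Later steps need not be reached.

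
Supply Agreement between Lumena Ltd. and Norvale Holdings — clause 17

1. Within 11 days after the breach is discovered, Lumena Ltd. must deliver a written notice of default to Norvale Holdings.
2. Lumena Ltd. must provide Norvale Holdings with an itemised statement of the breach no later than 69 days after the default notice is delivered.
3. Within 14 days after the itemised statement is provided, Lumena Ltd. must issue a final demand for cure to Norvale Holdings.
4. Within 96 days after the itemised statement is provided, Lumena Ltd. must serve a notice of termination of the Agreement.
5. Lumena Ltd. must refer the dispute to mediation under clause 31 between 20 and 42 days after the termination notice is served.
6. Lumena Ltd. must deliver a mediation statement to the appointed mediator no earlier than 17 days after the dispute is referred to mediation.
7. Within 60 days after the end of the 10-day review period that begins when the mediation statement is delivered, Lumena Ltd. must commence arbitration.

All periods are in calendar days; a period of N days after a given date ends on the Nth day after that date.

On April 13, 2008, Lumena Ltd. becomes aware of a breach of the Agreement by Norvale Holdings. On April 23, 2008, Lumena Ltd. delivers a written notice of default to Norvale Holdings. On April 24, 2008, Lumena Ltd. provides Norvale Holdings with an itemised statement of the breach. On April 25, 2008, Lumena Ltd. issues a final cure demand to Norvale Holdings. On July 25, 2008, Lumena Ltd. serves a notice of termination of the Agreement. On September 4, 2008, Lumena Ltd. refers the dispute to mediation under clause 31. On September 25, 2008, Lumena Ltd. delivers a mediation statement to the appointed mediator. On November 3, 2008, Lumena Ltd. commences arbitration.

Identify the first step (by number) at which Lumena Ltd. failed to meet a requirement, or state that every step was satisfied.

None — every step was satisfied

Step 1 — counting 11 days from April 13, 2008 (when the breach is discovered) gives a deadline of April 24, 2008; completed April 23, 2008, before the deadline.
Step 2 — counting 69 days from April 23, 2008 (when the default notice is delivered) gives a deadline of July 1, 2008; done April 24, 2008 — timely.
Step 3 — counting 14 days from April 24, 2008 (when the itemised statement is provided) gives a deadline of May 8, 2008; completed April 25, 2008, before the deadline.
Step 4 — counting 96 days from April 24, 2008 (when the itemised statement is provided) gives a deadline of July 29, 2008; completed July 25, 2008, before the deadline.
Step 5 — 20 and 42 days from July 25, 2008 (when the termination notice is served) are August 14, 2008 and September 5, 2008 respectively; September 4, 2008 falls inside that range.
Step 6 — must wait 17 days from September 4, 2008 (when the dispute is referred to mediation), so not before September 21, 2008; done September 25, 2008 — permitted.
Step 7 — counting 60 days from October 5, 2008 (end of the 10-day review period, which began when the mediation statement is delivered on September 25, 2008) gives a deadline of December 4, 2008; completed November 3, 2008, before the deadline.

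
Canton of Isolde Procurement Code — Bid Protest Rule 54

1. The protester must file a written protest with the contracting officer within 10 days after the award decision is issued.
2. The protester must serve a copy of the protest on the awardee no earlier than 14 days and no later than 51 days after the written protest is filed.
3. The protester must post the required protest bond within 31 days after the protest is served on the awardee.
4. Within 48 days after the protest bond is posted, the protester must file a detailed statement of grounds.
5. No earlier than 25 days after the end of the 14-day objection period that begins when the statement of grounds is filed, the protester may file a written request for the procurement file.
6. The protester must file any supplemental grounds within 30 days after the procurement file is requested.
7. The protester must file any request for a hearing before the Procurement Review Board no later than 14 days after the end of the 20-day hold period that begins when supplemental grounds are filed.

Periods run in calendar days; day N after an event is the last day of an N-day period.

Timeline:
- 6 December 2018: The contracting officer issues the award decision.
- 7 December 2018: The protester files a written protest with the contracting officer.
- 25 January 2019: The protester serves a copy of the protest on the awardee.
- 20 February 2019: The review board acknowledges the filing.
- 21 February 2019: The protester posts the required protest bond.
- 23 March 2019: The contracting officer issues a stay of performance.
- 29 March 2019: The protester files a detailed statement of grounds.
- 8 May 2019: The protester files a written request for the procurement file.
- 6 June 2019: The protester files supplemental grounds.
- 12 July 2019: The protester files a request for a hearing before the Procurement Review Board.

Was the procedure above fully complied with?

Step 1 — counting 10 days from 6 December 2018 (when the award decision is issued) gives a deadline of 16 December 2018; completed 7 December 2018, before the deadline.
Step 2 — 14 and 51 days from 7 December 2018 (when the written protest is filed) are 21 December 2018 and 27 January 2019 respectively; 25 January 2019 falls inside that range.
Step 3 — counting 31 days from 25 January 2019 (when the protest is served on the awardee) gives a deadline of 25 February 2019; completed 21 February 2019, before the deadline.
Step 4 — counting 48 days from 21 February 2019 (when the protest bond is posted) gives a deadline of 10 April 2019; done 29 March 2019 — timely.
Step 5 — must wait 25 days from 12 April 2019 (end of the 14-day objection period, which began when the statement of grounds is filed on 29 March 2019), so not before 7 May 2019; done 8 May 2019, after the minimum wait.
Step 6 — counting 30 days from 8 May 2019 (when the procurement file is requested) gives a deadline of 7 June 2019; done 6 June 2019 — timely.
Step 7 — counting 14 days from 26 June 2019 (end of the 20-day hold period, which began when supplemental grounds are filed on 6 June 2019) gives a deadline of 10 July 2019; 12 July 2019 misses that deadline by 2 days.

No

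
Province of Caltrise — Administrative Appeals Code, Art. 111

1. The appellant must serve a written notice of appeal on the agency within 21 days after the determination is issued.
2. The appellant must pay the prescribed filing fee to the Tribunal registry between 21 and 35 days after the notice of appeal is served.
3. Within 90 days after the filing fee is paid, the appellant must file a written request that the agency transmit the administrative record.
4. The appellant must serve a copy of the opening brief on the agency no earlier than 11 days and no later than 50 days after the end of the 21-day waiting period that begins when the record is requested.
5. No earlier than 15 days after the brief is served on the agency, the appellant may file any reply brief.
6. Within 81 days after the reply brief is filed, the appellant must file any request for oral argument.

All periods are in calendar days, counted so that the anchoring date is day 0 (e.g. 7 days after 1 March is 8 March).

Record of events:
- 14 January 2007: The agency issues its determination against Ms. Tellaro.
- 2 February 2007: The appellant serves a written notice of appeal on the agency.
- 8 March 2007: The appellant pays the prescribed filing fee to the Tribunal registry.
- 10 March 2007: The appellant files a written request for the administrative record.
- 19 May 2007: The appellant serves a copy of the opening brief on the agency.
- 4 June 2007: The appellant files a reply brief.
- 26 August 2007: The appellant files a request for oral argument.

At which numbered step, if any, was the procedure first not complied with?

(1) due by 14 January 2007 + 21 days = 4 February 2007; done 2 February 2007 — timely.
(2) the permitted window runs from 2 February 2007 + 21 = 23 February 2007 to 2 February 2007 + 35 = 9 March 2007; done 8 March 2007, which is between those dates.
(3) due by 8 March 2007 + 90 days = 6 June 2007; 10 March 2007 is within that limit.
(4) the permitted window runs from 31 March 2007 + 11 = 11 April 2007 to 31 March 2007 + 50 = 20 May 2007; 19 May 2007 falls inside that range.
(5) permitted from 19 May 2007 + 15 days = 3 June 2007 onward; done 4 June 2007, after the minimum wait.
(6) due by 4 June 2007 + 81 days = 24 August 2007; done 26 August 2007 — 2 days late.

Step 6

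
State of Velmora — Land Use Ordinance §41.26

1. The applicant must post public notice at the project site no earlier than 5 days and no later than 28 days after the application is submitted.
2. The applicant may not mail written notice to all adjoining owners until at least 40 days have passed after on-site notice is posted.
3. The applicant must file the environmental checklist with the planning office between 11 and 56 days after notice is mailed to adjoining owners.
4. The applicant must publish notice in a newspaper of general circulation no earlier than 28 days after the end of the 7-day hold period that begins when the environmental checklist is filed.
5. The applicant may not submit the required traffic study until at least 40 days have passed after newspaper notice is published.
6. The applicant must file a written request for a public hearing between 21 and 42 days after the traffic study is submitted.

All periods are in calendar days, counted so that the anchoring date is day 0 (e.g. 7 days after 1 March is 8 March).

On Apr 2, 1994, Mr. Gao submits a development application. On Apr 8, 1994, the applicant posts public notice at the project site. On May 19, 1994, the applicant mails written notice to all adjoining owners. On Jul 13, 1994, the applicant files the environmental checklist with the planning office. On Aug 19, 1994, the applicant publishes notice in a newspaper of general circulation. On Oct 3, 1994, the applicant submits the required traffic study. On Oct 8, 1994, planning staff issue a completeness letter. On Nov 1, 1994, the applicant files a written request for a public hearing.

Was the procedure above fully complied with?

Step 1: the window is 5–28 days after Apr 2, 1994 (when the application is submitted), so Apr 7, 1994 through Apr 30, 1994; done Apr 8, 1994 — within the window.
Step 2: the earliest permitted date is 40 days after Apr 8, 1994 (when on-site notice is posted), i.e. May 18, 1994; done May 19, 1994 — permitted.
Step 3: the window is 11–56 days after May 19, 1994 (when notice is mailed to adjoining owners), so May 30, 1994 through Jul 14, 1994; Jul 13, 1994 falls inside that range.
Step 4: the earliest permitted date is 28 days after Jul 20, 1994 (end of the 7-day hold period, which began when the environmental checklist is filed on Jul 13, 1994), i.e. Aug 17, 1994; done Aug 19, 1994, after the minimum wait.
Step 5: the earliest permitted date is 40 days after Aug 19, 1994 (when newspaper notice is published), i.e. Sep 28, 1994; done Oct 3, 1994 — permitted.
Step 6: the window is 21–42 days after Oct 3, 1994 (when the traffic study is submitted), so Oct 24, 1994 through Nov 14, 1994; Nov 1, 1994 falls inside that range.

Yes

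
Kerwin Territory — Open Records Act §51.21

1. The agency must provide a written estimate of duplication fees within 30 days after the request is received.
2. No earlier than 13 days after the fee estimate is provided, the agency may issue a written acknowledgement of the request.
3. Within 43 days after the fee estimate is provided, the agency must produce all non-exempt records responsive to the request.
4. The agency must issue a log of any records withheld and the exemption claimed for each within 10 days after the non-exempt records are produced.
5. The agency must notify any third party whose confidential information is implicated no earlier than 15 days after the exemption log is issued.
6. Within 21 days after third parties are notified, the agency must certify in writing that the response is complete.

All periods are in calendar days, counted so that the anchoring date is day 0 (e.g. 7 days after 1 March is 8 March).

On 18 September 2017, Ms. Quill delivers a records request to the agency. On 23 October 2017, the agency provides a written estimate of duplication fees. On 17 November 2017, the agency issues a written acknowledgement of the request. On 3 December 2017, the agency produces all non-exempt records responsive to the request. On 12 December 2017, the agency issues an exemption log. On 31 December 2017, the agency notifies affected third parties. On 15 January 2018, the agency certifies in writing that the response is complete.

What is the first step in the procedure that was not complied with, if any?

Step 1 — counting 30 days from 18 September 2017 (when the request is received) gives a deadline of 18 October 2017; done 23 October 2017 — 5 days late.

Step 1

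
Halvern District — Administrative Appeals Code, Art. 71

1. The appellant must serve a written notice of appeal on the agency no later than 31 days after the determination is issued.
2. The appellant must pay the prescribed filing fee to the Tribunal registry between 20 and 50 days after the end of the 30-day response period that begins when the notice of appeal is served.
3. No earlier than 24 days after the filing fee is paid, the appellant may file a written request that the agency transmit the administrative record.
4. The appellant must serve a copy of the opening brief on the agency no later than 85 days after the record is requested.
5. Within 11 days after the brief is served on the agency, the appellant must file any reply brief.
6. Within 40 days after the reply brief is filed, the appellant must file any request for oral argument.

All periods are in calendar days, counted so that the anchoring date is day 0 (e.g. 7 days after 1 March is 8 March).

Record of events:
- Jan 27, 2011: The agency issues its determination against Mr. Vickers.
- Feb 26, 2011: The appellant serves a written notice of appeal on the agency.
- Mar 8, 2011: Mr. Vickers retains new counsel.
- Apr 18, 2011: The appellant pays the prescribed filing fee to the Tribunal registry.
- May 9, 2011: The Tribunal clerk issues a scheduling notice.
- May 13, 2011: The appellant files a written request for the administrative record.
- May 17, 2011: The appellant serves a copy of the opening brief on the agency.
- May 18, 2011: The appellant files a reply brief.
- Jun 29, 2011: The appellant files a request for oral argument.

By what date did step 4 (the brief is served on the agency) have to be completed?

Step 4 runs from May 13, 2011, when the record is requested. 85 days after May 13, 2011 is Aug 6, 2011.

Aug 6, 2011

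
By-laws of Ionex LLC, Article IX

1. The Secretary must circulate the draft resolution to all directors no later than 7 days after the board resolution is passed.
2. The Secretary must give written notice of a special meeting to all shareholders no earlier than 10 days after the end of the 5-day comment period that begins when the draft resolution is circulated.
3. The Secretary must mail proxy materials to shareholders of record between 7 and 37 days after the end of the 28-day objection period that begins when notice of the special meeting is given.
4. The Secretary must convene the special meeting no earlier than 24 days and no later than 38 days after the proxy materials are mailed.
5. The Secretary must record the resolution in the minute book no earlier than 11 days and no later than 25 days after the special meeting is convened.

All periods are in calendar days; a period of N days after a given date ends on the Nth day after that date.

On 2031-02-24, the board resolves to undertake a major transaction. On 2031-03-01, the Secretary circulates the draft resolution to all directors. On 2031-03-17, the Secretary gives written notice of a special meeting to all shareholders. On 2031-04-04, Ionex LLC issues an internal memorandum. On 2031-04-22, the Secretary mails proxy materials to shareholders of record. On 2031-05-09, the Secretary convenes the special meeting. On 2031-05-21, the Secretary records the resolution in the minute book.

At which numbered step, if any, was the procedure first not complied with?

Step 1: 7 days after 2031-02-24 (when the board resolution is passed) is 2031-03-03; completed 2031-03-01, before the deadline.
Step 2: the earliest permitted date is 10 days after 2031-03-06 (end of the 5-day comment period, which began when the draft resolution is circulated on 2031-03-01), i.e. 2031-03-16; done 2031-03-17, after the minimum wait.
Step 3: the window is 7–37 days after 2031-04-14 (end of the 28-day objection period, which began when notice of the special meeting is given on 2031-03-17), so 2031-04-21 through 2031-05-21; done 2031-04-22 — within the window.
Step 4: the window is 24–38 days after 2031-04-22 (when the proxy materials are mailed), so 2031-05-16 through 2031-05-30; done 2031-05-09 — 7 days before the window opened.

Step 4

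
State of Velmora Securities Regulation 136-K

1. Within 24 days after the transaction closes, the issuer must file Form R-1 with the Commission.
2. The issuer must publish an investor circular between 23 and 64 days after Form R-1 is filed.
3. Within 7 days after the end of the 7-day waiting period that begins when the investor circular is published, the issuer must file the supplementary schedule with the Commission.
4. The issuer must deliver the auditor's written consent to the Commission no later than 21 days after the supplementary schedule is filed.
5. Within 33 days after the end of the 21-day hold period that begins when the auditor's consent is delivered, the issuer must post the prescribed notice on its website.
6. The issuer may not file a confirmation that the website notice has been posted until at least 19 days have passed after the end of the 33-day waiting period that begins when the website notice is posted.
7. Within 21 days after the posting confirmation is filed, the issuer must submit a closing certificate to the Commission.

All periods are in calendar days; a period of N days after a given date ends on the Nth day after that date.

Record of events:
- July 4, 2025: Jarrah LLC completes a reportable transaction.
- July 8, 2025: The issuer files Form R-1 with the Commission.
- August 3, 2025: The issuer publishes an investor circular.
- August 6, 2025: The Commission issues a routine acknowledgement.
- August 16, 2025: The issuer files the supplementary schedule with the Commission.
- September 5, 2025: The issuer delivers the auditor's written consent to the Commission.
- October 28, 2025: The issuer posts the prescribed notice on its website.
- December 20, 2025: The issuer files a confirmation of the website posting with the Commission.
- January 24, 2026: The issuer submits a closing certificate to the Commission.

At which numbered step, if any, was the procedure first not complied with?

Step 1 — counting 24 days from July 4, 2025 (when the transaction closes) gives a deadline of July 28, 2025; done July 8, 2025 — timely.
Step 2 — 23 and 64 days from July 8, 2025 (when Form R-1 is filed) are July 31, 2025 and September 10, 2025 respectively; done August 3, 2025 — within the window.
Step 3 — counting 7 days from August 10, 2025 (end of the 7-day waiting period, which began when the investor circular is published on August 3, 2025) gives a deadline of August 17, 2025; August 16, 2025 is within that limit.
Step 4 — counting 21 days from August 16, 2025 (when the supplementary schedule is filed) gives a deadline of September 6, 2025; done September 5, 2025 — timely.
Step 5 — counting 33 days from September 26, 2025 (end of the 21-day hold period, which began when the auditor's consent is delivered on September 5, 2025) gives a deadline of October 29, 2025; done October 28, 2025 — timely.
Step 6 — must wait 19 days from November 30, 2025 (end of the 33-day waiting period, which began when the website notice is posted on October 28, 2025), so not before December 19, 2025; done December 20, 2025 — permitted.
Step 7 — counting 21 days from December 20, 2025 (when the posting confirmation is filed) gives a deadline of January 10, 2026; January 24, 2026 misses that deadline by 14 days.
No need to go further; step 7 was not satisfied.

Step 7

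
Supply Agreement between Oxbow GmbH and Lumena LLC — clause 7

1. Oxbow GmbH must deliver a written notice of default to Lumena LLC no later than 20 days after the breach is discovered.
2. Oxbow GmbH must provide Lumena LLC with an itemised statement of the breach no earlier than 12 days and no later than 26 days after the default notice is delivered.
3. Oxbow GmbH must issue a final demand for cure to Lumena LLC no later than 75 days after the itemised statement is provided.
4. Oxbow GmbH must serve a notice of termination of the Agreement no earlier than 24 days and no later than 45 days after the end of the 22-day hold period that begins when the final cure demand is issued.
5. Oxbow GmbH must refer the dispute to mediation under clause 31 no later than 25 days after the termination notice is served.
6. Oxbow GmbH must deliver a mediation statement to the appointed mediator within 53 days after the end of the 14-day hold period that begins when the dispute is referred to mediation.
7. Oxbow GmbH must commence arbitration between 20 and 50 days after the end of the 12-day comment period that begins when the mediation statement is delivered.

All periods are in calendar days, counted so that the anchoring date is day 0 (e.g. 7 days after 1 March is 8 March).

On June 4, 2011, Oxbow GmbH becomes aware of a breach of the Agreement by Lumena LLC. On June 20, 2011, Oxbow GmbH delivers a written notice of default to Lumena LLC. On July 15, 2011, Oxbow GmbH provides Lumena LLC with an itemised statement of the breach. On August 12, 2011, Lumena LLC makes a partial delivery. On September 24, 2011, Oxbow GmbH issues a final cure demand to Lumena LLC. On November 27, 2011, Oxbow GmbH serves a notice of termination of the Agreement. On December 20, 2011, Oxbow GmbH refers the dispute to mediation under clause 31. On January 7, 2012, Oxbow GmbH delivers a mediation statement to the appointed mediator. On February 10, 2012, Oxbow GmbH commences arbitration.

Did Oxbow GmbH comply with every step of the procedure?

Step 1: 20 days after June 4, 2011 (when the breach is discovered) is June 24, 2011; done June 20, 2011 — timely.
Step 2: the window is 12–26 days after June 20, 2011 (when the default notice is delivered), so July 2, 2011 through July 16, 2011; done July 15, 2011, which is between those dates.
Step 3: 75 days after July 15, 2011 (when the itemised statement is provided) is September 28, 2011; completed September 24, 2011, before the deadline.
Step 4: the window is 24–45 days after October 16, 2011 (end of the 22-day hold period, which began when the final cure demand is issued on September 24, 2011), so November 9, 2011 through November 30, 2011; done November 27, 2011, which is between those dates.
Step 5: 25 days after November 27, 2011 (when the termination notice is served) is December 22, 2011; done December 20, 2011 — timely.
Step 6: 53 days after January 3, 2012 (end of the 14-day hold period, which began when the dispute is referred to mediation on December 20, 2011) is February 25, 2012; January 7, 2012 is within that limit.
Step 7: the window is 20–50 days after January 19, 2012 (end of the 12-day comment period, which began when the mediation statement is delivered on January 7, 2012), so February 8, 2012 through March 9, 2012; done February 10, 2012, which is between those dates.

Yes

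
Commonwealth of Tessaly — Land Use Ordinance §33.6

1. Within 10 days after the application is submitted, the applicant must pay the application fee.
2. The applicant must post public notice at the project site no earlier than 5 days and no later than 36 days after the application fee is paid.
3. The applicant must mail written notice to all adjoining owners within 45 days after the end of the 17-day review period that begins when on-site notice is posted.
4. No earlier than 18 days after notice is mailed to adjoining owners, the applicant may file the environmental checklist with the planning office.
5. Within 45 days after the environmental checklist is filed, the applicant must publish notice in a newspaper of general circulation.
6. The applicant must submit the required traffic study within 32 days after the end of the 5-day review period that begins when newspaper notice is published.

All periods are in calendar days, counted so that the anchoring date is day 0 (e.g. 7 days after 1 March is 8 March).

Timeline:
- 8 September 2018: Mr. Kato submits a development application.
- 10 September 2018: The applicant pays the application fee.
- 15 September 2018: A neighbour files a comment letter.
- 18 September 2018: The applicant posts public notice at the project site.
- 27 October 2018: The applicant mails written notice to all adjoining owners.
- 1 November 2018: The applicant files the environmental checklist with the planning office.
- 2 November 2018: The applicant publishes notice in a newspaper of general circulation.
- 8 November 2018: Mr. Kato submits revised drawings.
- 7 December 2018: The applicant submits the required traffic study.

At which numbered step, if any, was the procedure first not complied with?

Step 1 — counting 10 days from 8 September 2018 (when the application is submitted) gives a deadline of 18 September 2018; done 10 September 2018 — timely.
Step 2 — 5 and 36 days from 10 September 2018 (when the application fee is paid) are 15 September 2018 and 16 October 2018 respectively; done 18 September 2018, which is between those dates.
Step 3 — counting 45 days from 5 October 2018 (end of the 17-day review period, which began when on-site notice is posted on 18 September 2018) gives a deadline of 19 November 2018; 27 October 2018 is within that limit.
Step 4 — must wait 18 days from 27 October 2018 (when notice is mailed to adjoining owners), so not before 14 November 2018; acted on 1 November 2018, 13 days prematurely.
No need to go further; step 4 was not satisfied.

Step 4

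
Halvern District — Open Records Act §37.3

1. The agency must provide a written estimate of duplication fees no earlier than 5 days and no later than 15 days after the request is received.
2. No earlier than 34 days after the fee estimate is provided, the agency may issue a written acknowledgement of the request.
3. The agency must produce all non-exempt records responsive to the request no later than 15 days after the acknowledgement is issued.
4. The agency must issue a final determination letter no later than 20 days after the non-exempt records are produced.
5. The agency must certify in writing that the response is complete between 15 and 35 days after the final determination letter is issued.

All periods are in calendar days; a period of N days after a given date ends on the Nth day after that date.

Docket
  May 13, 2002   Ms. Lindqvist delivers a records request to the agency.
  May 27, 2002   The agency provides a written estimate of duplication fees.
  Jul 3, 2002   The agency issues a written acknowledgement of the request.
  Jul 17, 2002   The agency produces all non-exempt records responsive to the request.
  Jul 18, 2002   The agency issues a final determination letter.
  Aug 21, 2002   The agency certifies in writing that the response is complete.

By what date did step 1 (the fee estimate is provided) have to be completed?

May 28, 2002

Step 1 runs from May 13, 2002, when the request is received. The window is 5–15 days after May 13, 2002; it closes on May 28, 2002.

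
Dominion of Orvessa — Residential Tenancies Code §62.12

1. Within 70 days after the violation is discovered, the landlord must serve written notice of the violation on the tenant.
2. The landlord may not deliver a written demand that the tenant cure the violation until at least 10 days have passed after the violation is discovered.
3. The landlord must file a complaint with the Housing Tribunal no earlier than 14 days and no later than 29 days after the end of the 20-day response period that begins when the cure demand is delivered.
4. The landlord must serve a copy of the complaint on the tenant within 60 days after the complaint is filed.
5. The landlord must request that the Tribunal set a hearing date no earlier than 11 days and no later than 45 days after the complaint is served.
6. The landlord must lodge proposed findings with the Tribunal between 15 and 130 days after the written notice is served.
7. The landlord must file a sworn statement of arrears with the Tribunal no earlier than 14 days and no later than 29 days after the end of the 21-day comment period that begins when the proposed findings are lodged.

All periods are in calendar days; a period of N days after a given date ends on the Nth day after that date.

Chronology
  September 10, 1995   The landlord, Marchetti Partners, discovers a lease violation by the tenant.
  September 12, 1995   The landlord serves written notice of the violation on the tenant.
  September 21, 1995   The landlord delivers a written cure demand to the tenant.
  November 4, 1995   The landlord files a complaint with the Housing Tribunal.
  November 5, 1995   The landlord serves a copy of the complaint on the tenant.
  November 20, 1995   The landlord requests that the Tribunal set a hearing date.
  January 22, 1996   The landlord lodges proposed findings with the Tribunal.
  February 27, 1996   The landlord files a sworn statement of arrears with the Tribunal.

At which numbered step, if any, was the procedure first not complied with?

Step 1: 70 days after September 10, 1995 (when the violation is discovered) is November 19, 1995; completed September 12, 1995, before the deadline.
Step 2: the earliest permitted date is 10 days after September 10, 1995 (when the violation is discovered), i.e. September 20, 1995; September 21, 1995 is on or after that date.
Step 3: the window is 14–29 days after October 11, 1995 (end of the 20-day response period, which began when the cure demand is delivered on September 21, 1995), so October 25, 1995 through November 9, 1995; November 4, 1995 falls inside that range.
Step 4: 60 days after November 4, 1995 (when the complaint is filed) is January 3, 1996; done November 5, 1995 — timely.
Step 5: the window is 11–45 days after November 5, 1995 (when the complaint is served), so November 16, 1995 through December 20, 1995; November 20, 1995 falls inside that range.
Step 6: the window is 15–130 days after September 12, 1995 (when the written notice is served), so September 27, 1995 through January 20, 1996; January 22, 1996 is 2 days past the end of the window.

Step 6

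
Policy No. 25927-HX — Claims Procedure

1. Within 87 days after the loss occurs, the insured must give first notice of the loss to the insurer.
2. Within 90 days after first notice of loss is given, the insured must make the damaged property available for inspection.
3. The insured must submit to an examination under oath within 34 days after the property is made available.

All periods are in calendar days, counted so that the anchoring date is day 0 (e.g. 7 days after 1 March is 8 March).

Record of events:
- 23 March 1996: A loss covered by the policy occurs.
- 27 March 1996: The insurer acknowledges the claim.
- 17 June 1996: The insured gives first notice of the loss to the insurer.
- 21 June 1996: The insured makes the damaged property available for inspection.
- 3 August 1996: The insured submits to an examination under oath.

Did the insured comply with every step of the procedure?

No

Step 1 — counting 87 days from 23 March 1996 (when the loss occurs) gives a deadline of 18 June 1996; 17 June 1996 is within that limit.
Step 2 — counting 90 days from 17 June 1996 (when first notice of loss is given) gives a deadline of 15 September 1996; completed 21 June 1996, before the deadline.
Step 3 — counting 34 days from 21 June 1996 (when the property is made available) gives a deadline of 25 July 1996; not done until 3 August 1996, 9 days after the deadline.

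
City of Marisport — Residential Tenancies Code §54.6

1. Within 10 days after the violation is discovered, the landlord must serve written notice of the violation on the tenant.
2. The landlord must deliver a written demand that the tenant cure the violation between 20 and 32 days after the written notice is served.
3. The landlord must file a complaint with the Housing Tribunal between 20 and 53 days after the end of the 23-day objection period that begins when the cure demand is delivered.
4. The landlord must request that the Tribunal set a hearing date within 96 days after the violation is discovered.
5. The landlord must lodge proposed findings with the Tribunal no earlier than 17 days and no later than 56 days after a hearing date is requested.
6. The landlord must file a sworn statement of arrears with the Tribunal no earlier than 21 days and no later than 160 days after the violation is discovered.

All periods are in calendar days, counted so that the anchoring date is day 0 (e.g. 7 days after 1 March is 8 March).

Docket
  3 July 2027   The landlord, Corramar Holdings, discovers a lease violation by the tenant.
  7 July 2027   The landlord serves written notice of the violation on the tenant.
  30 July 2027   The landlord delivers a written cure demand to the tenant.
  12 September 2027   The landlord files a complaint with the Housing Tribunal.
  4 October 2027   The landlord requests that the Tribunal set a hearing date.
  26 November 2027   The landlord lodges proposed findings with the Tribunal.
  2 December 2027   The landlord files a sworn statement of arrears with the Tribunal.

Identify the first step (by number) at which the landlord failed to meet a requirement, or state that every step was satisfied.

Step 1: 10 days after 3 July 2027 (when the violation is discovered) is 13 July 2027; completed 7 July 2027, before the deadline.
Step 2: the window is 20–32 days after 7 July 2027 (when the written notice is served), so 27 July 2027 through 8 August 2027; 30 July 2027 falls inside that range.
Step 3: the window is 20–53 days after 22 August 2027 (end of the 23-day objection period, which began when the cure demand is delivered on 30 July 2027), so 11 September 2027 through 14 October 2027; done 12 September 2027, which is between those dates.
Step 4: 96 days after 3 July 2027 (when the violation is discovered) is 7 October 2027; 4 October 2027 is within that limit.
Step 5: the window is 17–56 days after 4 October 2027 (when a hearing date is requested), so 21 October 2027 through 29 November 2027; 26 November 2027 falls inside that range.
Step 6: the window is 21–160 days after 3 July 2027 (when the violation is discovered), so 24 July 2027 through 10 December 2027; done 2 December 2027, which is between those dates.

None — every step was satisfied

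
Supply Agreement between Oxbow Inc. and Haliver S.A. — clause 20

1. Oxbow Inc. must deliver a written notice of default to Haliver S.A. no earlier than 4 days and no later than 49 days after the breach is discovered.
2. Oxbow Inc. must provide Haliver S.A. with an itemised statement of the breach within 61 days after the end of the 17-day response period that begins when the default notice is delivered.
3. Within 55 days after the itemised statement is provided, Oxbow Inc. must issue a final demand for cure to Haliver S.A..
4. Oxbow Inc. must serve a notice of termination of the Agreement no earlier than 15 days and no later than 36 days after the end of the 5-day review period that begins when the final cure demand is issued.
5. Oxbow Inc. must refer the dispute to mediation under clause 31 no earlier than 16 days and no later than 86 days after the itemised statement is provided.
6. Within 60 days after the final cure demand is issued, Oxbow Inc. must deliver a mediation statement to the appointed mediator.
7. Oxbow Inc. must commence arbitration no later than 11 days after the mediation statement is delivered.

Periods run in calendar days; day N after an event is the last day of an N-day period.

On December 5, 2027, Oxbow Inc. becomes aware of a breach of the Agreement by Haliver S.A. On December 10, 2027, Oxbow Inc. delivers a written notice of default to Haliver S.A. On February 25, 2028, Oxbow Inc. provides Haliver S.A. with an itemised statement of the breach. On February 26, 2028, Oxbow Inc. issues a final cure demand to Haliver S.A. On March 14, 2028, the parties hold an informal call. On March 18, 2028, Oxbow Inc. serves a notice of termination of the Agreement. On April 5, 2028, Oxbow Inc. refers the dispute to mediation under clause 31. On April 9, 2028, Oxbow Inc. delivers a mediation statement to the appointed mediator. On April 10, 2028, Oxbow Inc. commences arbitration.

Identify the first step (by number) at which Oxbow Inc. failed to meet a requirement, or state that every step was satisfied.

Step 1 — 4 and 49 days from December 5, 2027 (when the breach is discovered) are December 9, 2027 and January 23, 2028 respectively; December 10, 2027 falls inside that range.
Step 2 — counting 61 days from December 27, 2027 (end of the 17-day response period, which began when the default notice is delivered on December 10, 2027) gives a deadline of February 26, 2028; February 25, 2028 is within that limit.
Step 3 — counting 55 days from February 25, 2028 (when the itemised statement is provided) gives a deadline of April 20, 2028; done February 26, 2028 — timely.
Step 4 — 15 and 36 days from March 2, 2028 (end of the 5-day review period, which began when the final cure demand is issued on February 26, 2028) are March 17, 2028 and April 7, 2028 respectively; done March 18, 2028 — within the window.
Step 5 — 16 and 86 days from February 25, 2028 (when the itemised statement is provided) are March 12, 2028 and May 21, 2028 respectively; April 5, 2028 falls inside that range.
Step 6 — counting 60 days from February 26, 2028 (when the final cure demand is issued) gives a deadline of April 26, 2028; completed April 9, 2028, before the deadline.
Step 7 — counting 11 days from April 9, 2028 (when the mediation statement is delivered) gives a deadline of April 20, 2028; April 10, 2028 is within that limit.

None — every step was satisfied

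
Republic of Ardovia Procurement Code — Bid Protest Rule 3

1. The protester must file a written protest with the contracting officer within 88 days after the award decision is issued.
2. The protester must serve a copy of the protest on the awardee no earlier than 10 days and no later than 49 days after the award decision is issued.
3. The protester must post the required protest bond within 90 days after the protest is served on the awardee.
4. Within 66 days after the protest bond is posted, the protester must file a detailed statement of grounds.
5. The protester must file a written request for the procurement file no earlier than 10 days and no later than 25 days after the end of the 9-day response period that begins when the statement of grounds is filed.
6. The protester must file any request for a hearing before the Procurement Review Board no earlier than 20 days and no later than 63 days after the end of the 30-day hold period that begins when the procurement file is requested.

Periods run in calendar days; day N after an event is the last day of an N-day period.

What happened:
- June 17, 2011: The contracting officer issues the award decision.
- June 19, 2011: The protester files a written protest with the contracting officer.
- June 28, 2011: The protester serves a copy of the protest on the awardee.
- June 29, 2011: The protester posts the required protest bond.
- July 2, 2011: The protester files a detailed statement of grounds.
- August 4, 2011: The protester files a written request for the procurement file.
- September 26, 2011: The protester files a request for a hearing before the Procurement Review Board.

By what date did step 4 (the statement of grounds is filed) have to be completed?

September 3, 2011

Step 4 runs from June 29, 2011, when the protest bond is posted. 66 days after June 29, 2011 is September 3, 2011.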